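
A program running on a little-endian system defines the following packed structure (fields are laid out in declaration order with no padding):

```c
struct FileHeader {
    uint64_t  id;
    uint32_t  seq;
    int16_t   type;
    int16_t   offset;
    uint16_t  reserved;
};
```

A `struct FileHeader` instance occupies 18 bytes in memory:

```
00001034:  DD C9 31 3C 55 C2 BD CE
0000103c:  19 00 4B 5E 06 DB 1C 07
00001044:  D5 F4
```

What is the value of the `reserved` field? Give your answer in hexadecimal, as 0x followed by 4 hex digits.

0xF4D5

`reserved` follows `id` (8 B), `seq` (4 B), `type` (2 B), `offset` (2 B), so it starts at offset 8 + 4 + 2 + 2 = 16 and occupies 2 bytes.
Bytes at offsets 16..17: D5 F4.
In little-endian order the low byte comes first in memory.
Reassemble most-significant byte first: F4 D5 → 0xF4D5.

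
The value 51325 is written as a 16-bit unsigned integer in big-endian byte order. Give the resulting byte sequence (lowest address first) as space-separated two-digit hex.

51325 in hexadecimal, padded to 16 bits, is 0xC87D.
Split into bytes (most-significant first): C8 7D.
Big-endian: lowest address holds the most-significant byte.
So the memory order matches the most-significant-first order: C8 7D.

C8 7D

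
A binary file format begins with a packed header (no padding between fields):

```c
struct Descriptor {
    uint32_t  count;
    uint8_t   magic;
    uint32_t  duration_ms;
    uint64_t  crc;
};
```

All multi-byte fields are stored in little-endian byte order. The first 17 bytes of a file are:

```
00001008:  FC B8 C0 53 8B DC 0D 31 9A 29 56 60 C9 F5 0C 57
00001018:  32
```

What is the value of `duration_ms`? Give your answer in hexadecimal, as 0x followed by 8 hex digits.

0x9A310DDC

`duration_ms` follows `count` (4 B), `magic` (1 B), so it starts at offset 4 + 1 = 5 and occupies 4 bytes.
Bytes at offsets 5..8: DC 0D 31 9A.
In little-endian order the low byte comes first in memory.
Reassemble most-significant byte first: 9A 31 0D DC → 0x9A310DDC.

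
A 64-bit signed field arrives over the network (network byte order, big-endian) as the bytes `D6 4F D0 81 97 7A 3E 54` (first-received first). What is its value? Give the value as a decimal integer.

In big-endian order the high byte comes first in memory.
The bytes are already most-significant first: 0xD64FD081977A3E54.
Top bit is set, so as a signed 64-bit value this is 0xD64FD081977A3E54 − 2^64 = -3003953171422101932.

-3003953171422101932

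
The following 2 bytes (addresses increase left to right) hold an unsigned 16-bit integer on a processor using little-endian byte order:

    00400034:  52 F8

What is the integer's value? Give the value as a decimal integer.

63570

Little-endian: lowest address holds the least-significant byte.
Reassemble most-significant byte first: F8 52 → 0xF852.
0xF852 = 63570.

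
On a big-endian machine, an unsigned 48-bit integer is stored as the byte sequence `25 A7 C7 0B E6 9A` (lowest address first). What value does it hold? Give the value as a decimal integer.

41402529212058

Big-endian: lowest address holds the most-significant byte.
The bytes are already most-significant first: 0x25A7C70BE69A.
0x25A7C70BE69A = 41402529212058.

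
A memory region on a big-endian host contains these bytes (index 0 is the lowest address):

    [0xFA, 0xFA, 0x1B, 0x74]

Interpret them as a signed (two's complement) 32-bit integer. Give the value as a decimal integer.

-84272268

Big-endian stores the most-significant byte at the lowest address.
The bytes are already most-significant first: 0xFAFA1B74.
Top bit is set, so as a signed 32-bit value this is 0xFAFA1B74 − 2^32 = -84272268.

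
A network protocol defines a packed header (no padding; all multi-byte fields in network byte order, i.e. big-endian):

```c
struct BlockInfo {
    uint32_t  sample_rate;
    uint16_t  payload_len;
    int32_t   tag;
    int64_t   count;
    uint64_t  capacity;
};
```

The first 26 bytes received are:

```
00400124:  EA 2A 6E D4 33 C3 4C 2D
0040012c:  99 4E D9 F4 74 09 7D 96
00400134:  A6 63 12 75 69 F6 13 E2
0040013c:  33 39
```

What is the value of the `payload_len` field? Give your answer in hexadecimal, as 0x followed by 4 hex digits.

0x33C3

`payload_len` follows `sample_rate` (4 bytes), so it starts at byte offset 4 and occupies 2 bytes.
Bytes at offsets 4..5: 33 C3.
Big-endian stores the most-significant byte at the lowest address.
The bytes are already most-significant first: 0x33C3.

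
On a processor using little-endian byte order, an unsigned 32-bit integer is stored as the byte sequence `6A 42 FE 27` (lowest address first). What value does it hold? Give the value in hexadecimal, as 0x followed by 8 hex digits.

0x27FE426A

In little-endian order the low byte comes first in memory.
Reassemble most-significant byte first: 27 FE 42 6A → 0x27FE426A.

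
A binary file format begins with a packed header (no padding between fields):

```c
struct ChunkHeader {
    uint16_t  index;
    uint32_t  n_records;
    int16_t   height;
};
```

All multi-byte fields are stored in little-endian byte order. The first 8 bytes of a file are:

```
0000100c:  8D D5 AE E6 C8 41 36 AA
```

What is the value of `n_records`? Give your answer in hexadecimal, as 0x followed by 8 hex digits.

`n_records` follows `index` (2 bytes), so it starts at byte offset 2 and occupies 4 bytes.
Bytes at offsets 2..5: AE E6 C8 41.
Little-endian: lowest address holds the least-significant byte.
Reassemble most-significant byte first: 41 C8 E6 AE → 0x41C8E6AE.

0x41C8E6AE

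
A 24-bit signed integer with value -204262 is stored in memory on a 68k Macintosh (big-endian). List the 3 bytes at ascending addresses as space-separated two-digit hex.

FC E2 1A

Two's complement of -204262 in 24 bits: 204262 = 0x031DE6; invert → 0xFCE219; add 1 → 0xFCE21A.
Split into bytes (most-significant first): FC E2 1A.
In big-endian order the high byte comes first in memory.
So the memory order matches the most-significant-first order: FC E2 1A.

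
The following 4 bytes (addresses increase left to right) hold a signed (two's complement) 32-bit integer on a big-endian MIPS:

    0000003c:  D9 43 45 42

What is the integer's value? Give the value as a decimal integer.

-649902782

Big-endian: lowest address holds the most-significant byte.
The bytes are already most-significant first: 0xD9434542.
Top bit is set, so as a signed 32-bit value this is 0xD9434542 − 2^32 = -649902782.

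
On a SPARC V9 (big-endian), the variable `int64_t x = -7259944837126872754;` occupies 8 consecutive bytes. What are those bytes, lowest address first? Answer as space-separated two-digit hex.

Two's complement of -7259944837126872754 in 64 bits: 7259944837126872754 = 0x64C0815D51E0DEB2; invert → 0x9B3F7EA2AE1F214D; add 1 → 0x9B3F7EA2AE1F214E.
Split into bytes (most-significant first): 9B 3F 7E A2 AE 1F 21 4E.
In big-endian order the high byte comes first in memory.
So the memory order matches the most-significant-first order: 9B 3F 7E A2 AE 1F 21 4E.

9B 3F 7E A2 AE 1F 21 4E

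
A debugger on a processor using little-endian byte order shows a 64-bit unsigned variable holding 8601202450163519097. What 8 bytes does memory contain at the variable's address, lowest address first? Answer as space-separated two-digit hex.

79 4E 37 AB 0E 9C 5D 77

8601202450163519097 in hexadecimal, padded to 64 bits, is 0x775D9C0EAB374E79.
Split into bytes (most-significant first): 77 5D 9C 0E AB 37 4E 79.
Little-endian stores the least-significant byte at the lowest address.
So at ascending addresses the bytes are 79 4E 37 AB 0E 9C 5D 77.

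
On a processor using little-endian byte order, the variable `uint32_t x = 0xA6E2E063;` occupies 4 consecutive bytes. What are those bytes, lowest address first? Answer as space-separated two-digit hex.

63 E0 E2 A6

Split into bytes (most-significant first): A6 E2 E0 63.
In little-endian order the low byte comes first in memory.
So at ascending addresses the bytes are 63 E0 E2 A6.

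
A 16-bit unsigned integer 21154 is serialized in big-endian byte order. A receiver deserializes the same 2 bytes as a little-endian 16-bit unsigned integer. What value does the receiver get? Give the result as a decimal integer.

21154 in 16-bit hexadecimal is 0x52A2.
Stored big-endian, the bytes at ascending addresses are 52 A2.
Read back as little-endian, the first byte is least significant, giving 0xA252.
0xA252 = 41554.

41554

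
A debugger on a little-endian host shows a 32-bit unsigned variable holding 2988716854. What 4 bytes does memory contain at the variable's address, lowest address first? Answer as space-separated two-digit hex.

36 33 24 B2

2988716854 in hexadecimal, padded to 32 bits, is 0xB2243336.
Split into bytes (most-significant first): B2 24 33 36.
Little-endian stores the least-significant byte at the lowest address.
So at ascending addresses the bytes are 36 33 24 B2.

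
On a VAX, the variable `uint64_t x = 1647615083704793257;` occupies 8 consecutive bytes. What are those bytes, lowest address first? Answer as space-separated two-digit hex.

1647615083704793257 in hexadecimal, padded to 64 bits, is 0x16DD81306ECCB8A9.
Split into bytes (most-significant first): 16 DD 81 30 6E CC B8 A9.
Little-endian stores the least-significant byte at the lowest address.
So at ascending addresses the bytes are A9 B8 CC 6E 30 81 DD 16.

A9 B8 CC 6E 30 81 DD 16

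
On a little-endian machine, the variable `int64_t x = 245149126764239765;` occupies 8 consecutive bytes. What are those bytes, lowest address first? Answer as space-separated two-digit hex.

95 9B C7 F9 D4 F1 66 03

245149126764239765 in hexadecimal, padded to 64 bits, is 0x0366F1D4F9C79B95.
Split into bytes (most-significant first): 03 66 F1 D4 F9 C7 9B 95.
In little-endian order the low byte comes first in memory.
So at ascending addresses the bytes are 95 9B C7 F9 D4 F1 66 03.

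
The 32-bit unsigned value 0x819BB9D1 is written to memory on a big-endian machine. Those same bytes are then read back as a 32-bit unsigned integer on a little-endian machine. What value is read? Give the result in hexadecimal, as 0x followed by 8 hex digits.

0xD1B99B81

Stored big-endian, the bytes at ascending addresses are 81 9B B9 D1.
Read back as little-endian, the first byte is least significant, giving 0xD1B99B81.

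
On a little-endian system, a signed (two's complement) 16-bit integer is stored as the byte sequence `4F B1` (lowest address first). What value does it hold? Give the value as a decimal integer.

-20145

Little-endian stores the least-significant byte at the lowest address.
Reassemble most-significant byte first: B1 4F → 0xB14F.
Top bit is set, so as a signed 16-bit value this is 0xB14F − 2^16 = -20145.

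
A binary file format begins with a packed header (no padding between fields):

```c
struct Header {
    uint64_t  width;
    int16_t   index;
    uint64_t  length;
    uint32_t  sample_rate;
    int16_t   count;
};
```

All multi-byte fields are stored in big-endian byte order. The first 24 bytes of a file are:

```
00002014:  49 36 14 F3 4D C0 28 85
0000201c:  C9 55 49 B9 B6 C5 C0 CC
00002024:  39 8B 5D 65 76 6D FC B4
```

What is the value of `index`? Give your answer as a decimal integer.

`index` follows `width` (8 bytes), so it starts at byte offset 8 and occupies 2 bytes.
Bytes at offsets 8..9: C9 55.
In big-endian order the high byte comes first in memory.
The bytes are already most-significant first: 0xC955.
Top bit is set, so as a signed 16-bit value this is 0xC955 − 2^16 = -13995.

-13995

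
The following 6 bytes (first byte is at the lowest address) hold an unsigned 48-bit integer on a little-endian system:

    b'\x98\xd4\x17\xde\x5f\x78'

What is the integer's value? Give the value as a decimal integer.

132353143329944

In little-endian order the low byte comes first in memory.
Reassemble most-significant byte first: 78 5F DE 17 D4 98 → 0x785FDE17D498.
0x785FDE17D498 = 132353143329944.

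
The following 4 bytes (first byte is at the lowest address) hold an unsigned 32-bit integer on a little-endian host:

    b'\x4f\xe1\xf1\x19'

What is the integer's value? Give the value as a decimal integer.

435282255

Little-endian stores the least-significant byte at the lowest address.
Reassemble most-significant byte first: 19 F1 E1 4F → 0x19F1E14F.
0x19F1E14F = 435282255.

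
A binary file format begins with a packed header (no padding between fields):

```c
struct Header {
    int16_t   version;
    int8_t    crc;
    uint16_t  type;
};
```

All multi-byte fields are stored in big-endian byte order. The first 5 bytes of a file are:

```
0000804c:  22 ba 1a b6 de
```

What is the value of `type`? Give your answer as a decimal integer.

`type` follows `version` (2 B), `crc` (1 B), so it starts at offset 2 + 1 = 3 and occupies 2 bytes.
Bytes at offsets 3..4: B6 DE.
In big-endian order the high byte comes first in memory.
The bytes are already most-significant first: 0xB6DE.
0xB6DE = 46814.

46814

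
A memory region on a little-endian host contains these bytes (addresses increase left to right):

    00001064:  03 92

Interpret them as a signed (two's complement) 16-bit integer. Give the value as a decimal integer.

Little-endian stores the least-significant byte at the lowest address.
Reassemble most-significant byte first: 92 03 → 0x9203.
Top bit is set, so as a signed 16-bit value this is 0x9203 − 2^16 = -28157.

-28157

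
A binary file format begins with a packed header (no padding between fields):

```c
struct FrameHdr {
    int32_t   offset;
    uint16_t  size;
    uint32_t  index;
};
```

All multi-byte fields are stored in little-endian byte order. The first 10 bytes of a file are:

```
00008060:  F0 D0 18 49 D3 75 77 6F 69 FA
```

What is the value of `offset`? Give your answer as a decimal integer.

1226363120

`offset` is the first field, at byte offset 0, occupying 4 bytes.
Bytes at offsets 0..3: F0 D0 18 49.
In little-endian order the low byte comes first in memory.
Reassemble most-significant byte first: 49 18 D0 F0 → 0x4918D0F0.
0x4918D0F0 = 1226363120.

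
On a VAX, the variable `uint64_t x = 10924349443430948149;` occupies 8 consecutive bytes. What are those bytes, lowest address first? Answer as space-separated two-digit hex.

10924349443430948149 in hexadecimal, padded to 64 bits, is 0x979B15F069F01D35.
Split into bytes (most-significant first): 97 9B 15 F0 69 F0 1D 35.
Little-endian stores the least-significant byte at the lowest address.
So at ascending addresses the bytes are 35 1D F0 69 F0 15 9B 97.

35 1D F0 69 F0 15 9B 97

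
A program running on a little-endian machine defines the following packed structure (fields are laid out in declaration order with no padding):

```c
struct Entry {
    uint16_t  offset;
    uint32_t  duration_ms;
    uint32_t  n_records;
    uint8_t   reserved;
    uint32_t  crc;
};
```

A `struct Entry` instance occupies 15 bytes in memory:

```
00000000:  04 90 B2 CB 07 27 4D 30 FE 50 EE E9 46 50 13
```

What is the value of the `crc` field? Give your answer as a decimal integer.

`crc` follows `offset` (2 B), `duration_ms` (4 B), `n_records` (4 B), `reserved` (1 B), so it starts at offset 2 + 4 + 4 + 1 = 11 and occupies 4 bytes.
Bytes at offsets 11..14: E9 46 50 13.
Little-endian stores the least-significant byte at the lowest address.
Reassemble most-significant byte first: 13 50 46 E9 → 0x135046E9.
0x135046E9 = 324028137.

324028137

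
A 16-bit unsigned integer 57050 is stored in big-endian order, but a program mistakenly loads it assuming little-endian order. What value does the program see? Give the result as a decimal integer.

57050 in 16-bit hexadecimal is 0xDEDA.
Stored big-endian, the bytes at ascending addresses are DE DA.
Read back as little-endian, the first byte is least significant, giving 0xDADE.
0xDADE = 56030.

56030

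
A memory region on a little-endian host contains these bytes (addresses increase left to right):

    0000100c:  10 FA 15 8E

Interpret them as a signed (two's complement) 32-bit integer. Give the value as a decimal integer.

Little-endian stores the least-significant byte at the lowest address.
Reassemble most-significant byte first: 8E 15 FA 10 → 0x8E15FA10.
Top bit is set, so as a signed 32-bit value this is 0x8E15FA10 − 2^32 = -1911162352.

-1911162352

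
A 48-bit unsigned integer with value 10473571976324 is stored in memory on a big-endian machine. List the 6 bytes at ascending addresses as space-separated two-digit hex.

10473571976324 in hexadecimal, padded to 48 bits, is 0x098691898484.
Split into bytes (most-significant first): 09 86 91 89 84 84.
Big-endian: lowest address holds the most-significant byte.
So the memory order matches the most-significant-first order: 09 86 91 89 84 84.

09 86 91 89 84 84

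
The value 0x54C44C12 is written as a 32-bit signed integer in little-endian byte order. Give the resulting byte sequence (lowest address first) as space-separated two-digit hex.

Split into bytes (most-significant first): 54 C4 4C 12.
Little-endian stores the least-significant byte at the lowest address.
So at ascending addresses the bytes are 12 4C C4 54.

12 4C C4 54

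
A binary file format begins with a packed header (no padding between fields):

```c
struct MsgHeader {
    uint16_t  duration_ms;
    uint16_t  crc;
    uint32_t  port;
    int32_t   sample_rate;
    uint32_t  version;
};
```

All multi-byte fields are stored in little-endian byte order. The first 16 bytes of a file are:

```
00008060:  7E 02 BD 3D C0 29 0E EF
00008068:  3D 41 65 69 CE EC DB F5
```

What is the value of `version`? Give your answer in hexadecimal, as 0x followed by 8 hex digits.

`version` follows `duration_ms` (2 B), `crc` (2 B), `port` (4 B), `sample_rate` (4 B), so it starts at offset 2 + 2 + 4 + 4 = 12 and occupies 4 bytes.
Bytes at offsets 12..15: CE EC DB F5.
In little-endian order the low byte comes first in memory.
Reassemble most-significant byte first: F5 DB EC CE → 0xF5DBECCE.

0xF5DBECCE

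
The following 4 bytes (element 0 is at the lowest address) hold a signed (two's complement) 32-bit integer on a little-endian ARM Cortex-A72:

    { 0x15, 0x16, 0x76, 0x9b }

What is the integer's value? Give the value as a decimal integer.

-1686759915

In little-endian order the low byte comes first in memory.
Reassemble most-significant byte first: 9B 76 16 15 → 0x9B761615.
Top bit is set, so as a signed 32-bit value this is 0x9B761615 − 2^32 = -1686759915.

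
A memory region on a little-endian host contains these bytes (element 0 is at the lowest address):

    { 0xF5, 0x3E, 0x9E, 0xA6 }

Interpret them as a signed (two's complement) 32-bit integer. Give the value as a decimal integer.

Little-endian: lowest address holds the least-significant byte.
Reassemble most-significant byte first: A6 9E 3E F5 → 0xA69E3EF5.
Top bit is set, so as a signed 32-bit value this is 0xA69E3EF5 − 2^32 = -1499578635.

-1499578635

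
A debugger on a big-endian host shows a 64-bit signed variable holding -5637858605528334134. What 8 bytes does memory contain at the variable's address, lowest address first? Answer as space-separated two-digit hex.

B1 C2 4D 78 0B 9A C0 CA

Two's complement of -5637858605528334134 in 64 bits: 5637858605528334134 = 0x4E3DB287F4653F36; invert → 0xB1C24D780B9AC0C9; add 1 → 0xB1C24D780B9AC0CA.
Split into bytes (most-significant first): B1 C2 4D 78 0B 9A C0 CA.
Big-endian stores the most-significant byte at the lowest address.
So the memory order matches the most-significant-first order: B1 C2 4D 78 0B 9A C0 CA.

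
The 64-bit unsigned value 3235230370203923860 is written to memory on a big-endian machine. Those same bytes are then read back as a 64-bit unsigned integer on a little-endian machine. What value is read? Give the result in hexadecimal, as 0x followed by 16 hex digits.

3235230370203923860 in 64-bit hexadecimal is 0x2CE5D8E1768F7594.
Stored big-endian, the bytes at ascending addresses are 2C E5 D8 E1 76 8F 75 94.
Read back as little-endian, the first byte is least significant, giving 0x94758F76E1D8E52C.

0x94758F76E1D8E52C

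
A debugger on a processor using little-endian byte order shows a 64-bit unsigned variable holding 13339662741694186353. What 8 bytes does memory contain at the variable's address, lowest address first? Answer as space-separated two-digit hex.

71 03 32 46 96 00 20 B9

13339662741694186353 in hexadecimal, padded to 64 bits, is 0xB920009646320371.
Split into bytes (most-significant first): B9 20 00 96 46 32 03 71.
Little-endian: lowest address holds the least-significant byte.
So at ascending addresses the bytes are 71 03 32 46 96 00 20 B9.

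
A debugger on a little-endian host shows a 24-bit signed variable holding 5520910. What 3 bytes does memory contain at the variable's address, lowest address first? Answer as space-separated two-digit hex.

0E 3E 54

5520910 in hexadecimal, padded to 24 bits, is 0x543E0E.
Split into bytes (most-significant first): 54 3E 0E.
In little-endian order the low byte comes first in memory.
So at ascending addresses the bytes are 0E 3E 54.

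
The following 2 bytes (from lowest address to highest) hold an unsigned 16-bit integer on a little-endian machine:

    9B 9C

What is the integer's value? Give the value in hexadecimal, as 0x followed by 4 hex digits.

In little-endian order the low byte comes first in memory.
Reassemble most-significant byte first: 9C 9B → 0x9C9B.

0x9C9B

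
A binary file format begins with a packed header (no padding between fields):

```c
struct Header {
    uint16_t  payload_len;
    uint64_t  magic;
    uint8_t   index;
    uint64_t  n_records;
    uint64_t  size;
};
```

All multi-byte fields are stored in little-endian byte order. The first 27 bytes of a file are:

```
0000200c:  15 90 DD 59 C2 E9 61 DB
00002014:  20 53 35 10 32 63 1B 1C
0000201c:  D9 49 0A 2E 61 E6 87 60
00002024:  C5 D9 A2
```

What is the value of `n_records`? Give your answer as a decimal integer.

741362328420954640

`n_records` follows `payload_len` (2 B), `magic` (8 B), `index` (1 B), so it starts at offset 2 + 8 + 1 = 11 and occupies 8 bytes.
Bytes at offsets 11..18: 10 32 63 1B 1C D9 49 0A.
Little-endian stores the least-significant byte at the lowest address.
Reassemble most-significant byte first: 0A 49 D9 1C 1B 63 32 10 → 0x0A49D91C1B633210.
0x0A49D91C1B633210 = 741362328420954640.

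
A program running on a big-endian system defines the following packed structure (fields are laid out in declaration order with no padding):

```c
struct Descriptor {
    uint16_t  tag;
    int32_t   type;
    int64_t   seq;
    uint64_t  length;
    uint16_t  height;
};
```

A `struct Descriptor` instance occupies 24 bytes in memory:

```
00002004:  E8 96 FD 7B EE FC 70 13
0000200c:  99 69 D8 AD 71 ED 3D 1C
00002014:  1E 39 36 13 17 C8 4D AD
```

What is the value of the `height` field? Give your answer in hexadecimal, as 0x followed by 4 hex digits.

`height` follows `tag` (2 B), `type` (4 B), `seq` (8 B), `length` (8 B), so it starts at offset 2 + 4 + 8 + 8 = 22 and occupies 2 bytes.
Bytes at offsets 22..23: 4D AD.
Big-endian stores the most-significant byte at the lowest address.
The bytes are already most-significant first: 0x4DAD.

0x4DAD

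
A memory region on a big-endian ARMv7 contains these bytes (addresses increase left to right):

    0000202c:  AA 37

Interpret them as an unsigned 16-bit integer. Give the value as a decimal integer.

Big-endian stores the most-significant byte at the lowest address.
The bytes are already most-significant first: 0xAA37.
0xAA37 = 43575.

43575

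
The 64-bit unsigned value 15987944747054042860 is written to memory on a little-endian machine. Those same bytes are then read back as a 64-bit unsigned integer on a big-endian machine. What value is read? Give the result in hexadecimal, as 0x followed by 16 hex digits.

15987944747054042860 in 64-bit hexadecimal is 0xDDE0970A28BA8EEC.
Stored little-endian, the bytes at ascending addresses are EC 8E BA 28 0A 97 E0 DD.
Read back as big-endian, the last byte is least significant, giving 0xEC8EBA280A97E0DD.

0xEC8EBA280A97E0DD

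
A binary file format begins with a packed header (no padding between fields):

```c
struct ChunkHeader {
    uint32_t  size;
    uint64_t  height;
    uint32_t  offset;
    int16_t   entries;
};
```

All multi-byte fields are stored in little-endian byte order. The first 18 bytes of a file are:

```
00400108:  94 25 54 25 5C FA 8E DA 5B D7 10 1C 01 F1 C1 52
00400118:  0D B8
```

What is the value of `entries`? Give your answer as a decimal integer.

`entries` follows `size` (4 B), `height` (8 B), `offset` (4 B), so it starts at offset 4 + 8 + 4 = 16 and occupies 2 bytes.
Bytes at offsets 16..17: 0D B8.
In little-endian order the low byte comes first in memory.
Reassemble most-significant byte first: B8 0D → 0xB80D.
Top bit is set, so as a signed 16-bit value this is 0xB80D − 2^16 = -18419.

-18419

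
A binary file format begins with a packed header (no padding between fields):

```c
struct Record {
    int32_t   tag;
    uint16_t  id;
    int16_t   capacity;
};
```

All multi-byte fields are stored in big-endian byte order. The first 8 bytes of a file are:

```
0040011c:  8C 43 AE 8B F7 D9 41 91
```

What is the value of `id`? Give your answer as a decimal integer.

`id` follows `tag` (4 bytes), so it starts at byte offset 4 and occupies 2 bytes.
Bytes at offsets 4..5: F7 D9.
Big-endian stores the most-significant byte at the lowest address.
The bytes are already most-significant first: 0xF7D9.
0xF7D9 = 63449.

63449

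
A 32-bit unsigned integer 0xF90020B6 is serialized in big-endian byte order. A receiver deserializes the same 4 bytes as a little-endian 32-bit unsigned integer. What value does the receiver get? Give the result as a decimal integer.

Stored big-endian, the bytes at ascending addresses are F9 00 20 B6.
Read back as little-endian, the first byte is least significant, giving 0xB62000F9.
0xB62000F9 = 3055550713.

3055550713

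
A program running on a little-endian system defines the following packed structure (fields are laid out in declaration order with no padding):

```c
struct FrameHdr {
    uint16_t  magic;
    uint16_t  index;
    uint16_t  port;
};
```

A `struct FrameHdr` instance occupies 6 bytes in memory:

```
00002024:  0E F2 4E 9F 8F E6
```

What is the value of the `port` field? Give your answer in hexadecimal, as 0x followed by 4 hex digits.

`port` follows `magic` (2 B), `index` (2 B), so it starts at offset 2 + 2 = 4 and occupies 2 bytes.
Bytes at offsets 4..5: 8F E6.
Little-endian stores the least-significant byte at the lowest address.
Reassemble most-significant byte first: E6 8F → 0xE68F.

0xE68F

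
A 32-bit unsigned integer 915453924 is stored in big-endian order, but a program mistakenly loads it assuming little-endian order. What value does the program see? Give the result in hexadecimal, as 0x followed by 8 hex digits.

915453924 in 32-bit hexadecimal is 0x3690B7E4.
Stored big-endian, the bytes at ascending addresses are 36 90 B7 E4.
Read back as little-endian, the first byte is least significant, giving 0xE4B79036.

0xE4B79036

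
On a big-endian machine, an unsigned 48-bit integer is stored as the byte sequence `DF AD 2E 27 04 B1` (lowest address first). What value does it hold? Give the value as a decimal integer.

Big-endian: lowest address holds the most-significant byte.
The bytes are already most-significant first: 0xDFAD2E2704B1.
0xDFAD2E2704B1 = 245934896645297.

245934896645297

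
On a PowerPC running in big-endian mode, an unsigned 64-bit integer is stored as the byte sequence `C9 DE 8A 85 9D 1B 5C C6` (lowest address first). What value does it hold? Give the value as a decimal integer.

Big-endian stores the most-significant byte at the lowest address.
The bytes are already most-significant first: 0xC9DE8A859D1B5CC6.
0xC9DE8A859D1B5CC6 = 14546216152924380358.

14546216152924380358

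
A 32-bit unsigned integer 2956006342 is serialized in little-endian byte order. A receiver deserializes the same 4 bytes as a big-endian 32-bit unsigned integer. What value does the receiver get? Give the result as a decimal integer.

3323146672

2956006342 in 32-bit hexadecimal is 0xB03113C6.
Stored little-endian, the bytes at ascending addresses are C6 13 31 B0.
Read back as big-endian, the last byte is least significant, giving 0xC61331B0.
0xC61331B0 = 3323146672.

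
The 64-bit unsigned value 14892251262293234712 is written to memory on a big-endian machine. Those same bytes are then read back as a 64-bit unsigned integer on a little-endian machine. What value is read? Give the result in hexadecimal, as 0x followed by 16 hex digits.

14892251262293234712 in 64-bit hexadecimal is 0xCEABE79EDAD9D418.
Stored big-endian, the bytes at ascending addresses are CE AB E7 9E DA D9 D4 18.
Read back as little-endian, the first byte is least significant, giving 0x18D4D9DA9EE7ABCE.

0x18D4D9DA9EE7ABCE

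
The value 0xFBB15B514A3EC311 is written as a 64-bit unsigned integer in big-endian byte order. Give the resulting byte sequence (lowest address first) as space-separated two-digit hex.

FB B1 5B 51 4A 3E C3 11

Split into bytes (most-significant first): FB B1 5B 51 4A 3E C3 11.
Big-endian stores the most-significant byte at the lowest address.
So the memory order matches the most-significant-first order: FB B1 5B 51 4A 3E C3 11.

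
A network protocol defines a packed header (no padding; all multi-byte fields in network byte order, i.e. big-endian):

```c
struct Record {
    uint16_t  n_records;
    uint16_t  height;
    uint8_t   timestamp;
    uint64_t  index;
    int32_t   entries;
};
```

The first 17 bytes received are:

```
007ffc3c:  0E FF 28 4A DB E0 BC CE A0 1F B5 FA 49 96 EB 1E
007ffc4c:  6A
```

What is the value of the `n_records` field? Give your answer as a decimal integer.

3839

`n_records` is the first field, at byte offset 0, occupying 2 bytes.
Bytes at offsets 0..1: 0E FF.
Big-endian: lowest address holds the most-significant byte.
The bytes are already most-significant first: 0x0EFF.
0x0EFF = 3839.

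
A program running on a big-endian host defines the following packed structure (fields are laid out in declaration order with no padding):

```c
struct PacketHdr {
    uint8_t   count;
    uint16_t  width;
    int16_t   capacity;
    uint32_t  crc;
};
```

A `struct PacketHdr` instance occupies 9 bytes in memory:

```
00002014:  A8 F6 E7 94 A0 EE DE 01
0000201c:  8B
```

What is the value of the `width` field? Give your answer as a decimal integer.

`width` follows `count` (1 byte), so it starts at byte offset 1 and occupies 2 bytes.
Bytes at offsets 1..2: F6 E7.
In big-endian order the high byte comes first in memory.
The bytes are already most-significant first: 0xF6E7.
0xF6E7 = 63207.

63207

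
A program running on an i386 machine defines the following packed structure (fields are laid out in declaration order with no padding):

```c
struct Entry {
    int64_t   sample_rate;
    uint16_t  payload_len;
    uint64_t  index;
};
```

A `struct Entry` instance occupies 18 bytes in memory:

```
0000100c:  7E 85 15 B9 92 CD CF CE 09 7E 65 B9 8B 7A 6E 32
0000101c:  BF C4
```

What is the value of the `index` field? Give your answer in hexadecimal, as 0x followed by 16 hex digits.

0xC4BF326E7A8BB965

`index` follows `sample_rate` (8 B), `payload_len` (2 B), so it starts at offset 8 + 2 = 10 and occupies 8 bytes.
Bytes at offsets 10..17: 65 B9 8B 7A 6E 32 BF C4.
Little-endian: lowest address holds the least-significant byte.
Reassemble most-significant byte first: C4 BF 32 6E 7A 8B B9 65 → 0xC4BF326E7A8BB965.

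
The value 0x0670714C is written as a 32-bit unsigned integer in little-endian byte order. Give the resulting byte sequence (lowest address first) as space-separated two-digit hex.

Split into bytes (most-significant first): 06 70 71 4C.
Little-endian: lowest address holds the least-significant byte.
So at ascending addresses the bytes are 4C 71 70 06.

4C 71 70 06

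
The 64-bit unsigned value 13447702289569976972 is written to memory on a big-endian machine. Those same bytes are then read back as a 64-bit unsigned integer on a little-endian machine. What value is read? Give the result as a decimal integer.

13447702289569976972 in 64-bit hexadecimal is 0xBA9FD5FBBF06928C.
Stored big-endian, the bytes at ascending addresses are BA 9F D5 FB BF 06 92 8C.
Read back as little-endian, the first byte is least significant, giving 0x8C9206BFFBD59FBA.
0x8C9206BFFBD59FBA = 10129165933543268282.

10129165933543268282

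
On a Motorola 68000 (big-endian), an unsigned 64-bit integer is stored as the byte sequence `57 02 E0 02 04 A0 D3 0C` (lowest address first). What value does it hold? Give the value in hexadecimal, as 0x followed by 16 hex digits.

In big-endian order the high byte comes first in memory.
The bytes are already most-significant first: 0x5702E00204A0D30C.

0x5702E00204A0D30C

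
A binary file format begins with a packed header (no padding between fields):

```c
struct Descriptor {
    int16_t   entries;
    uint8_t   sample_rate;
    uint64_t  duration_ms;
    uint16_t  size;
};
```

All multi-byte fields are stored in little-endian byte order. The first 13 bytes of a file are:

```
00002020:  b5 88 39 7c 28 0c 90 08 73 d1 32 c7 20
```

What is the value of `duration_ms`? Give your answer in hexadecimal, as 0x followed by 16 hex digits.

`duration_ms` follows `entries` (2 B), `sample_rate` (1 B), so it starts at offset 2 + 1 = 3 and occupies 8 bytes.
Bytes at offsets 3..10: 7C 28 0C 90 08 73 D1 32.
Little-endian: lowest address holds the least-significant byte.
Reassemble most-significant byte first: 32 D1 73 08 90 0C 28 7C → 0x32D17308900C287C.

0x32D17308900C287C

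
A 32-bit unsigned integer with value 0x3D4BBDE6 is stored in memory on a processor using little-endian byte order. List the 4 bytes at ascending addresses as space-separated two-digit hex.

Split into bytes (most-significant first): 3D 4B BD E6.
Little-endian: lowest address holds the least-significant byte.
So at ascending addresses the bytes are E6 BD 4B 3D.

E6 BD 4B 3D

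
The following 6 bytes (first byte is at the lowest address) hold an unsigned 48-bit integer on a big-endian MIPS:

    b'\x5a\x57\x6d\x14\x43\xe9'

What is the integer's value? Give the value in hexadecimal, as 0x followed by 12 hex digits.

Big-endian stores the most-significant byte at the lowest address.
The bytes are already most-significant first: 0x5A576D1443E9.

0x5A576D1443E9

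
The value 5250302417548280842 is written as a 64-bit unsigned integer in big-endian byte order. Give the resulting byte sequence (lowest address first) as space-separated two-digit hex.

48 DC D2 3B 41 57 04 0A

5250302417548280842 in hexadecimal, padded to 64 bits, is 0x48DCD23B4157040A.
Split into bytes (most-significant first): 48 DC D2 3B 41 57 04 0A.
Big-endian: lowest address holds the most-significant byte.
So the memory order matches the most-significant-first order: 48 DC D2 3B 41 57 04 0A.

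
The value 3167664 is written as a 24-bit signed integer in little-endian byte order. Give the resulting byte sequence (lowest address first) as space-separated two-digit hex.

B0 55 30

3167664 in hexadecimal, padded to 24 bits, is 0x3055B0.
Split into bytes (most-significant first): 30 55 B0.
In little-endian order the low byte comes first in memory.
So at ascending addresses the bytes are B0 55 30.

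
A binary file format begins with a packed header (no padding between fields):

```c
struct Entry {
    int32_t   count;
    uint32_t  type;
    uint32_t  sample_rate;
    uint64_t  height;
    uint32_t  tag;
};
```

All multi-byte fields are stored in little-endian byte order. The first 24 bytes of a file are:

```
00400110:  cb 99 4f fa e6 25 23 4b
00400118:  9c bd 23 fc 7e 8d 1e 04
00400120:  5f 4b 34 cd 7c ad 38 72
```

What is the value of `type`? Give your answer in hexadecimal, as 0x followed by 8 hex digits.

`type` follows `count` (4 bytes), so it starts at byte offset 4 and occupies 4 bytes.
Bytes at offsets 4..7: E6 25 23 4B.
Little-endian stores the least-significant byte at the lowest address.
Reassemble most-significant byte first: 4B 23 25 E6 → 0x4B2325E6.

0x4B2325E6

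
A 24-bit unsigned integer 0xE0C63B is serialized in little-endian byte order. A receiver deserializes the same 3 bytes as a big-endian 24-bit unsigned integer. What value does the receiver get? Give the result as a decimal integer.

Stored little-endian, the bytes at ascending addresses are 3B C6 E0.
Read back as big-endian, the last byte is least significant, giving 0x3BC6E0.
0x3BC6E0 = 3917536.

3917536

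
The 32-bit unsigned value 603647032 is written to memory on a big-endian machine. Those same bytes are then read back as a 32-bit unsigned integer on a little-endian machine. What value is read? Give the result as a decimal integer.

955054627

603647032 in 32-bit hexadecimal is 0x23FAEC38.
Stored big-endian, the bytes at ascending addresses are 23 FA EC 38.
Read back as little-endian, the first byte is least significant, giving 0x38ECFA23.
0x38ECFA23 = 955054627.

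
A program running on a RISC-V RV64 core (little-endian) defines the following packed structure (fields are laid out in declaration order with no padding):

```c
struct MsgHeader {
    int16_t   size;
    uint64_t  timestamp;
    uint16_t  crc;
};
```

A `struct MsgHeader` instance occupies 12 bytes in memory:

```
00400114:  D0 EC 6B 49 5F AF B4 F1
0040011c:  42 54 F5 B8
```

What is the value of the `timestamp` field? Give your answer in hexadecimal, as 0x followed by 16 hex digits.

0x5442F1B4AF5F496B

`timestamp` follows `size` (2 bytes), so it starts at byte offset 2 and occupies 8 bytes.
Bytes at offsets 2..9: 6B 49 5F AF B4 F1 42 54.
Little-endian: lowest address holds the least-significant byte.
Reassemble most-significant byte first: 54 42 F1 B4 AF 5F 49 6B → 0x5442F1B4AF5F496B.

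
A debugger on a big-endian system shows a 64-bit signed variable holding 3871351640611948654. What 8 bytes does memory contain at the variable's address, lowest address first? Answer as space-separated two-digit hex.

35 B9 CD CE 4B 4D 08 6E

3871351640611948654 in hexadecimal, padded to 64 bits, is 0x35B9CDCE4B4D086E.
Split into bytes (most-significant first): 35 B9 CD CE 4B 4D 08 6E.
In big-endian order the high byte comes first in memory.
So the memory order matches the most-significant-first order: 35 B9 CD CE 4B 4D 08 6E.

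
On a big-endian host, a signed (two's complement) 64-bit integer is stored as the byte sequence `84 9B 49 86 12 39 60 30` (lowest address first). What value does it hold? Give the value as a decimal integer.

Big-endian: lowest address holds the most-significant byte.
The bytes are already most-significant first: 0x849B498612396030.
Top bit is set, so as a signed 64-bit value this is 0x849B498612396030 − 2^64 = -8891432199132717008.

-8891432199132717008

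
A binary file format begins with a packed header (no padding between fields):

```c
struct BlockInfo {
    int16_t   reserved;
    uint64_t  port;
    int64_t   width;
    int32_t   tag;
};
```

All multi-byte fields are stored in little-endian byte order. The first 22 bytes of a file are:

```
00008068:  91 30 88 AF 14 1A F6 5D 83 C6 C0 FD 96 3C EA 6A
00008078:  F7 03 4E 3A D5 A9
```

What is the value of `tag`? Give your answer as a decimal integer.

`tag` follows `reserved` (2 B), `port` (8 B), `width` (8 B), so it starts at offset 2 + 8 + 8 = 18 and occupies 4 bytes.
Bytes at offsets 18..21: 4E 3A D5 A9.
Little-endian: lowest address holds the least-significant byte.
Reassemble most-significant byte first: A9 D5 3A 4E → 0xA9D53A4E.
Top bit is set, so as a signed 32-bit value this is 0xA9D53A4E − 2^32 = -1445643698.

-1445643698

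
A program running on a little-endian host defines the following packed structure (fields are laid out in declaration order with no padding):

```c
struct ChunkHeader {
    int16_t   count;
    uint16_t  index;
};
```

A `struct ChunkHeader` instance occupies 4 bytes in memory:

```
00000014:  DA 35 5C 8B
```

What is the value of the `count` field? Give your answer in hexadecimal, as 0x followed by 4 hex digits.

0x35DA

`count` is the first field, at byte offset 0, occupying 2 bytes.
Bytes at offsets 0..1: DA 35.
In little-endian order the low byte comes first in memory.
Reassemble most-significant byte first: 35 DA → 0x35DA.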